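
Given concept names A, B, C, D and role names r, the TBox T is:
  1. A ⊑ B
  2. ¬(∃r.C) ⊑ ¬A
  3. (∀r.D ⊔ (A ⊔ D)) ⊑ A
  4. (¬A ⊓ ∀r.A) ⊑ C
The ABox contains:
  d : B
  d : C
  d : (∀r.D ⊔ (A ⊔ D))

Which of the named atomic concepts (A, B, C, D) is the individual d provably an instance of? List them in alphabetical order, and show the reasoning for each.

{A, B, C}

1. d : A?  L(d) = {B, C, (∀r.D ⊔ (A ⊔ D))} ∪ {¬A}
   clash {A, ¬A} at d — d ∈ A
2. d : B?  L(d) = {B, C, (∀r.D ⊔ (A ⊔ D))} ∪ {¬B}
   clash {B, ¬B} at d — d ∈ B
3. d : C?  L(d) = {B, C, (∀r.D ⊔ (A ⊔ D))} ∪ {¬C}
   clash {C, ¬C} at d — d ∈ C
4. d : D?  L(d) = {B, C, (∀r.D ⊔ (A ⊔ D))} ∪ {¬D}
   apply at d: (∀r.D ⊔ (A ⊔ D))⊑A
   open: L(d) ⊇ {A, B, C, ¬D, ∀r.D, …} (+ ∃-successors) — d ∉ D possible
5. Entailed for d: {A, B, C}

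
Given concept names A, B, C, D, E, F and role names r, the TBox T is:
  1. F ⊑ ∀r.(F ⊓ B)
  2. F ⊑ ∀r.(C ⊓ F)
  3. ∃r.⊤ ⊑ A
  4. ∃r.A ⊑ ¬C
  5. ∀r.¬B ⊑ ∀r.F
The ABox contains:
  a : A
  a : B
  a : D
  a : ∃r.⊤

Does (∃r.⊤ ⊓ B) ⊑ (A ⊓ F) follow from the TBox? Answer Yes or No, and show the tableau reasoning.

1. (∃r.⊤ ⊓ B) ⊑ (A ⊓ F)  ⇔  ((∃r.⊤ ⊓ B) ⊓ (¬A ⊔ ¬F)) unsat w.r.t. T
   apply at x₀: ∃r.⊤⊑A
   open: L(x₀) ⊇ {A, B, ¬F, ∀r.¬A, ∃r.B, …} (+ ∃-successors)
2. Hence (∃r.⊤ ⊓ B) ⊑ (A ⊓ F): not entailed.

No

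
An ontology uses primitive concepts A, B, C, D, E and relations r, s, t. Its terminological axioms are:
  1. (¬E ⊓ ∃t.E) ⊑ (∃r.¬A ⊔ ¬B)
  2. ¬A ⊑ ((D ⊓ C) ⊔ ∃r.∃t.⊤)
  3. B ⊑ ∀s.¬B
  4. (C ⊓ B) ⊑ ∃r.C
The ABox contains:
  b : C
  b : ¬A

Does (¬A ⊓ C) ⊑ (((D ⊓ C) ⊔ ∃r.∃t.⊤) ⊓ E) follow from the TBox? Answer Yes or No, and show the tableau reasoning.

No

1. (¬A ⊓ C) ⊑ (((D ⊓ C) ⊔ ∃r.∃t.⊤) ⊓ E)  ⇔  ((¬A ⊓ C) ⊓ (((¬D ⊔ ¬C) ⊓ ∀r.∀t.⊥) ⊔ ¬E)) unsat w.r.t. T
   apply at x₀: ¬A⊑((D ⊓ C) ⊔ ∃r.∃t.⊤)
   open: L(x₀) ⊇ {C, D, ¬A, ¬B, ¬E, …}
2. Hence (¬A ⊓ C) ⊑ (((D ⊓ C) ⊔ ∃r.∃t.⊤) ⊓ E): not entailed.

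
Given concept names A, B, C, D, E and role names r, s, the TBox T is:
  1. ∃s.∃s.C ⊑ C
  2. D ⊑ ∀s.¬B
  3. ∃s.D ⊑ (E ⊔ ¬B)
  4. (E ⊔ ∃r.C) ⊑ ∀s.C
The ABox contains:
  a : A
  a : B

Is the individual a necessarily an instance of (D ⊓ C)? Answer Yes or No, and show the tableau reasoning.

No

1. a : (D ⊓ C)?  L(a) = {A, B} ∪ {(¬D ⊔ ¬C)}
   open: L(a) ⊇ {A, B, ¬D, ¬E, ∀r.¬C, …} — a ∉ (D ⊓ C) possible
2. Hence a : (D ⊓ C): not entailed.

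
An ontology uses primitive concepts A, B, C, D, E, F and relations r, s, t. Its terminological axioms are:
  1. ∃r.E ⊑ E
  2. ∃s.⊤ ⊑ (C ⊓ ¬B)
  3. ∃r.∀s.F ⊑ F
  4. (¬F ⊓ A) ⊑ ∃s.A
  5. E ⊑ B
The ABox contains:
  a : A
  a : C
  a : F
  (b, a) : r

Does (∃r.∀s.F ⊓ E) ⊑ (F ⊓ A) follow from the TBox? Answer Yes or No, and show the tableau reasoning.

No

1. (∃r.∀s.F ⊓ E) ⊑ (F ⊓ A)  ⇔  ((∃r.∀s.F ⊓ E) ⊓ (¬F ⊔ ¬A)) unsat w.r.t. T
   apply at x₀: ∃r.∀s.F⊑F; E⊑B
   open: L(x₀) ⊇ {B, E, F, ¬A, ∀s.⊥, …} (+ ∃-successors)
2. Hence (∃r.∀s.F ⊓ E) ⊑ (F ⊓ A): not entailed.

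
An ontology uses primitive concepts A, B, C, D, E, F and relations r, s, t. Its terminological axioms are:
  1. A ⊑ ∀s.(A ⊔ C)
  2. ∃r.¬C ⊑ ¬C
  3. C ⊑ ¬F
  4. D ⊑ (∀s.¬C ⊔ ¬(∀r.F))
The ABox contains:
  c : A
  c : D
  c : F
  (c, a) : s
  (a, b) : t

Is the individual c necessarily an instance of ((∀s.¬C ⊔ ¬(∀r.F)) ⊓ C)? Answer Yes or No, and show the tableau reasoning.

1. c : ((∀s.¬C ⊔ ¬(∀r.F)) ⊓ C)?  L(c) = {A, D, F} ∪ {((∃s.C ⊓ ∀r.F) ⊔ ¬C)}
   apply at c: A⊑∀s.(A ⊔ C); D⊑(∀s.¬C ⊔ ¬(∀r.F))
   open: L(c) ⊇ {A, D, F, ¬C, ∀s.(A ⊔ C), …} — c ∉ ((∀s.¬C ⊔ ¬(∀r.F)) ⊓ C) possible
2. Hence c : ((∀s.¬C ⊔ ¬(∀r.F)) ⊓ C): not entailed.

No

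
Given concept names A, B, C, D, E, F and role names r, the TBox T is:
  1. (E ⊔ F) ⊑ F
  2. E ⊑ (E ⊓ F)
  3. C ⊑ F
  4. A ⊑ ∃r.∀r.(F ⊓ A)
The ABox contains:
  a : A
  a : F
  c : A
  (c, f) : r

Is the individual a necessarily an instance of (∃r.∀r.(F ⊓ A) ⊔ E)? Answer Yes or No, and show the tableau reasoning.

Yes

1. a : (∃r.∀r.(F ⊓ A) ⊔ E)?  L(a) = {A, F} ∪ {(∀r.∃r.(¬F ⊔ ¬A) ⊓ ¬E)}
   clash {A, ¬A} at an ∃-successor — a ∈ (∃r.∀r.(F ⊓ A) ⊔ E)
2. Hence a : (∃r.∀r.(F ⊓ A) ⊔ E): entailed.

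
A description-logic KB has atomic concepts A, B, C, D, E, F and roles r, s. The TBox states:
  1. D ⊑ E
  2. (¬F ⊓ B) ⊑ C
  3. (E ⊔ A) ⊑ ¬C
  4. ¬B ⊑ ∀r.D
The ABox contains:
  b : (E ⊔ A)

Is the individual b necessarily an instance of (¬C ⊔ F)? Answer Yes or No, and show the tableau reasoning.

Yes

1. b : (¬C ⊔ F)?  L(b) = {(E ⊔ A)} ∪ {(C ⊓ ¬F)}
   clash {C, ¬C} at b — b ∈ (¬C ⊔ F)
2. Hence b : (¬C ⊔ F): entailed.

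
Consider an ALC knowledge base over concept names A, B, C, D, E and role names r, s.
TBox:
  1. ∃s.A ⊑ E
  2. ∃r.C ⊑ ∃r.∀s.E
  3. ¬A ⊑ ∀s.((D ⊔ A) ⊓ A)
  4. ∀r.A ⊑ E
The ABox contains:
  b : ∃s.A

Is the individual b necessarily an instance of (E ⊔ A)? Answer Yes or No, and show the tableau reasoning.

1. b : (E ⊔ A)?  L(b) = {∃s.A} ∪ {(¬E ⊓ ¬A)}
   clash {E, ¬E} at b — b ∈ (E ⊔ A)
2. Hence b : (E ⊔ A): entailed.

Yes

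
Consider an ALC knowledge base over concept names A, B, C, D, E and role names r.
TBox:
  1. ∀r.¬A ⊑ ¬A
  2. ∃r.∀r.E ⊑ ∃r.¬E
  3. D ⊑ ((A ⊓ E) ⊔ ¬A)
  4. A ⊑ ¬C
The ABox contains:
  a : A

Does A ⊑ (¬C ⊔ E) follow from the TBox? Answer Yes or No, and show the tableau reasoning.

1. A ⊑ (¬C ⊔ E)  ⇔  (A ⊓ (C ⊓ ¬E)) unsat w.r.t. T
   all branches close; clash {C, ¬C} at x₀
2. Hence A ⊑ (¬C ⊔ E): entailed.

Yes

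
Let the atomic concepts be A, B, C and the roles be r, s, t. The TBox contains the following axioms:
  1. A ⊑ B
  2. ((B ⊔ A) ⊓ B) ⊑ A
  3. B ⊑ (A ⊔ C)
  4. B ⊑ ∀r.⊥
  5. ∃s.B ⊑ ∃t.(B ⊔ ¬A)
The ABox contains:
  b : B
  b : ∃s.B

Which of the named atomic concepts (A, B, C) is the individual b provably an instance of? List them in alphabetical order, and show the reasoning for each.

{A, B}

1. b : A?  L(b) = {B, ∃s.B} ∪ {¬A}
   clash {A, ¬A} at b — b ∈ A
2. b : B?  L(b) = {B, ∃s.B} ∪ {¬B}
   clash {B, ¬B} at b — b ∈ B
3. b : C?  L(b) = {B, ∃s.B} ∪ {¬C}
   apply at b: B⊑(A ⊔ C); B⊑∀r.⊥; ∃s.B⊑∃t.(B ⊔ ¬A)
   open: L(b) ⊇ {A, B, ¬C, ∀r.⊥, ∃s.B, …} (+ ∃-successors) — b ∉ C possible
4. Entailed for b: {A, B}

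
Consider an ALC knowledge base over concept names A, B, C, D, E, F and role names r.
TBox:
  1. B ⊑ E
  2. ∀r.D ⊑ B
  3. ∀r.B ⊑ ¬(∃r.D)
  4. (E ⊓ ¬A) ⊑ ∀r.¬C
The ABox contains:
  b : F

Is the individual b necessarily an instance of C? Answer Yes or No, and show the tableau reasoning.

1. b : C?  L(b) = {F} ∪ {¬C}
   open: L(b) ⊇ {F, ¬B, ¬C, ¬E, ∃r.¬B, …} (+ ∃-successors) — b ∉ C possible
2. Hence b : C: not entailed.

No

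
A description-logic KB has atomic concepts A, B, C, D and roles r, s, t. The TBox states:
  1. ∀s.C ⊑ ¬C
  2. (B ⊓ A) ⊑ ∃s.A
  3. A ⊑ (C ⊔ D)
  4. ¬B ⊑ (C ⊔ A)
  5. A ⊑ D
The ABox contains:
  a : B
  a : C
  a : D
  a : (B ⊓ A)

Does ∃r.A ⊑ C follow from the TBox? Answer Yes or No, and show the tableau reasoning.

No

1. ∃r.A ⊑ C  ⇔  (∃r.A ⊓ ¬C) unsat w.r.t. T
   open: L(x₀) ⊇ {B, ¬A, ¬C, ∃r.A} (+ ∃-successors)
2. Hence ∃r.A ⊑ C: not entailed.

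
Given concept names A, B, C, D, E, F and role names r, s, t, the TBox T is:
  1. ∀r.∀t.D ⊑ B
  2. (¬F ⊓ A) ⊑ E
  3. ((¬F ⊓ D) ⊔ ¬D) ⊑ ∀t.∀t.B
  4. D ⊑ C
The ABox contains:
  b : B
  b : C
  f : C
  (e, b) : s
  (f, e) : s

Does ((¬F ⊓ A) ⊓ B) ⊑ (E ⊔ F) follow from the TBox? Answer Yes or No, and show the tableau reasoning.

Yes

1. ((¬F ⊓ A) ⊓ B) ⊑ (E ⊔ F)  ⇔  (((¬F ⊓ A) ⊓ B) ⊓ (¬E ⊓ ¬F)) unsat w.r.t. T
   all branches close; clash {E, ¬E} at x₀
2. Hence ((¬F ⊓ A) ⊓ B) ⊑ (E ⊔ F): entailed.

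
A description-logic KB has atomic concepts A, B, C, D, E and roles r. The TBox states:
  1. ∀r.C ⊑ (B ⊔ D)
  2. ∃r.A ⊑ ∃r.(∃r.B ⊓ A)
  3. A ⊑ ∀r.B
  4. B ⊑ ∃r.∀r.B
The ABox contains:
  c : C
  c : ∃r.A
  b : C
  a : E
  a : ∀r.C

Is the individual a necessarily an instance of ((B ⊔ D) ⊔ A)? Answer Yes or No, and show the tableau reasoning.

Yes

1. a : ((B ⊔ D) ⊔ A)?  L(a) = {E, ∀r.C} ∪ {((¬B ⊓ ¬D) ⊓ ¬A)}
   clash {D, ¬D} at a — a ∈ ((B ⊔ D) ⊔ A)
2. Hence a : ((B ⊔ D) ⊔ A): entailed.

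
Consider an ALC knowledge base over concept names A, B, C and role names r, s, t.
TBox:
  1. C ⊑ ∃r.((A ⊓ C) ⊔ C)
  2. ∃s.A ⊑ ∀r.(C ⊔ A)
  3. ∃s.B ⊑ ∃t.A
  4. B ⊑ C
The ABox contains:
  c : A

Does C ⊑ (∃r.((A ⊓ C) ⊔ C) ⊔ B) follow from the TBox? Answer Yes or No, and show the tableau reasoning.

1. C ⊑ (∃r.((A ⊓ C) ⊔ C) ⊔ B)  ⇔  (C ⊓ (∀r.((¬A ⊔ ¬C) ⊓ ¬C) ⊓ ¬B)) unsat w.r.t. T
   all branches close; clash {C, ¬C} at an ∃-successor
2. Hence C ⊑ (∃r.((A ⊓ C) ⊔ C) ⊔ B): entailed.

Yes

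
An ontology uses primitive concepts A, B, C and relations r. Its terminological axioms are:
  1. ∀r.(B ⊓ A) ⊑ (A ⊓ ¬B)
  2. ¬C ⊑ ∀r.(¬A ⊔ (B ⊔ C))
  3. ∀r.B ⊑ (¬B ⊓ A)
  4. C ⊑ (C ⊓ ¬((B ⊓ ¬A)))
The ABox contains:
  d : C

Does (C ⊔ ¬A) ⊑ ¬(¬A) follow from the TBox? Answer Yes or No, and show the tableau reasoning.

1. (C ⊔ ¬A) ⊑ ¬(¬A)  ⇔  ((C ⊔ ¬A) ⊓ ¬A) unsat w.r.t. T
   open: L(x₀) ⊇ {C, ¬A, ¬B, ∃r.(¬B ⊔ ¬A), ∃r.¬B} (+ ∃-successors)
2. Hence (C ⊔ ¬A) ⊑ ¬(¬A): not entailed.

No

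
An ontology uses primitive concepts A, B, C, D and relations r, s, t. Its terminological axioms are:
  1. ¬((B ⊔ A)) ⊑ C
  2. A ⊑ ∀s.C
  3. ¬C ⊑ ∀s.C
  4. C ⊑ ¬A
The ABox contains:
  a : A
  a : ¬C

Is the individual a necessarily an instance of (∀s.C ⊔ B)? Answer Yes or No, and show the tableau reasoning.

1. a : (∀s.C ⊔ B)?  L(a) = {A, ¬C} ∪ {(∃s.¬C ⊓ ¬B)}
   clash {C, ¬C} at a — a ∈ (∀s.C ⊔ B)
2. Hence a : (∀s.C ⊔ B): entailed.

Yes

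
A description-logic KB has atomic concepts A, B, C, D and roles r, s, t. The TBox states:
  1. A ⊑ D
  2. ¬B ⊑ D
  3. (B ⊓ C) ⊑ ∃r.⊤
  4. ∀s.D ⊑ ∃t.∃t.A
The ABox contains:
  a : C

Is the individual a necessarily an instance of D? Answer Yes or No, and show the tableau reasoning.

No

1. a : D?  L(a) = {C} ∪ {¬D}
   open: L(a) ⊇ {B, C, ¬A, ¬D, ∃r.⊤, …} (+ ∃-successors) — a ∉ D possible
2. Hence a : D: not entailed.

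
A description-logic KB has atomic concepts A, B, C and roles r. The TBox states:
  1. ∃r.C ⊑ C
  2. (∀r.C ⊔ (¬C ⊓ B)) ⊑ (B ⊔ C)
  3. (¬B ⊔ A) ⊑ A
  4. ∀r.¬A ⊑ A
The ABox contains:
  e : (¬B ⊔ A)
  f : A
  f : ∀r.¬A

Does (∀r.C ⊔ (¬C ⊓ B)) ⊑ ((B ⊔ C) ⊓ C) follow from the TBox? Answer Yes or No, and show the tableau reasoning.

No

1. (∀r.C ⊔ (¬C ⊓ B)) ⊑ ((B ⊔ C) ⊓ C)  ⇔  ((∀r.C ⊔ (¬C ⊓ B)) ⊓ ((¬B ⊓ ¬C) ⊔ ¬C)) unsat w.r.t. T
   apply at x₀: (∀r.C ⊔ (¬C ⊓ B))⊑(B ⊔ C)
   open: L(x₀) ⊇ {B, ¬A, ¬C, ∀r.¬C, ∃r.A} (+ ∃-successors)
2. Hence (∀r.C ⊔ (¬C ⊓ B)) ⊑ ((B ⊔ C) ⊓ C): not entailed.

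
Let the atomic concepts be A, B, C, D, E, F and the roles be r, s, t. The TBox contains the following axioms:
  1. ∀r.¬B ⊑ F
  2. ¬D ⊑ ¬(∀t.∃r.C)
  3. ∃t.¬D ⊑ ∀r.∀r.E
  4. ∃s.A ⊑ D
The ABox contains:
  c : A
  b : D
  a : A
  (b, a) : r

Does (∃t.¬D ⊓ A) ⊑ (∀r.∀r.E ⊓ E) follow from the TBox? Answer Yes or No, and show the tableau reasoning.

1. (∃t.¬D ⊓ A) ⊑ (∀r.∀r.E ⊓ E)  ⇔  ((∃t.¬D ⊓ A) ⊓ (∃r.∃r.¬E ⊔ ¬E)) unsat w.r.t. T
   apply at x₀: ∃t.¬D⊑∀r.∀r.E
   open: L(x₀) ⊇ {A, D, ¬E, ∀r.∀r.E, ∀s.¬A, …} (+ ∃-successors)
2. Hence (∃t.¬D ⊓ A) ⊑ (∀r.∀r.E ⊓ E): not entailed.

No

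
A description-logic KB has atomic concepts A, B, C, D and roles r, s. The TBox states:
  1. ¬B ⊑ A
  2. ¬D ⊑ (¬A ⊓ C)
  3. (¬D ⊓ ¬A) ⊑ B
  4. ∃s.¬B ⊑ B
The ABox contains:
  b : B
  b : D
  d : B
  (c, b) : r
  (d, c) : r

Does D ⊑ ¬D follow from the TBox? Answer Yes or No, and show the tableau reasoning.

No

1. D ⊑ ¬D  ⇔  (D ⊓ D) unsat w.r.t. T
   open: L(x₀) ⊇ {B, D}
2. Hence D ⊑ ¬D: not entailed.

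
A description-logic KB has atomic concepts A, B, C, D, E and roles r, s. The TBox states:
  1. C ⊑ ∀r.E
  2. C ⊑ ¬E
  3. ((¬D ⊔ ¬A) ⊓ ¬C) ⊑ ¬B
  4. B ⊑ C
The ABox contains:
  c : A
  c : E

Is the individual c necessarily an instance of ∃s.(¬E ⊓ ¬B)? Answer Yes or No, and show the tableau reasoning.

1. c : ∃s.(¬E ⊓ ¬B)?  L(c) = {A, E} ∪ {∀s.(E ⊔ B)}
   open: L(c) ⊇ {A, E, ¬B, ¬C, ∀s.(E ⊔ B)} — c ∉ ∃s.(¬E ⊓ ¬B) possible
2. Hence c : ∃s.(¬E ⊓ ¬B): not entailed.

No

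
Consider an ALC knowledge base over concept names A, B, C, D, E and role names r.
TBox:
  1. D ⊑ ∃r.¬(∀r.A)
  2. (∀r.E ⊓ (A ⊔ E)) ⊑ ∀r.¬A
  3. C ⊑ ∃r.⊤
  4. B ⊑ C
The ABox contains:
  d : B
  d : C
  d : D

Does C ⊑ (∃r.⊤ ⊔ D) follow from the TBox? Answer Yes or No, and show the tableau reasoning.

Yes

1. C ⊑ (∃r.⊤ ⊔ D)  ⇔  (C ⊓ (∀r.⊥ ⊓ ¬D)) unsat w.r.t. T
   all branches close; clash ⊥ at an ∃-successor
2. Hence C ⊑ (∃r.⊤ ⊔ D): entailed.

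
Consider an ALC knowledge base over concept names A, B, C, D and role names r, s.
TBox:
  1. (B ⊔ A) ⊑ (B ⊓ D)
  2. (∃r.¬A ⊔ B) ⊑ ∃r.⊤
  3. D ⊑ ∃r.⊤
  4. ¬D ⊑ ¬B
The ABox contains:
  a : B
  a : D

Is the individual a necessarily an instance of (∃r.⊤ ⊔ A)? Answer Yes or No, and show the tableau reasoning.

Yes

1. a : (∃r.⊤ ⊔ A)?  L(a) = {B, D} ∪ {(∀r.⊥ ⊓ ¬A)}
   clash ⊥ at an ∃-successor — a ∈ (∃r.⊤ ⊔ A)
2. Hence a : (∃r.⊤ ⊔ A): entailed.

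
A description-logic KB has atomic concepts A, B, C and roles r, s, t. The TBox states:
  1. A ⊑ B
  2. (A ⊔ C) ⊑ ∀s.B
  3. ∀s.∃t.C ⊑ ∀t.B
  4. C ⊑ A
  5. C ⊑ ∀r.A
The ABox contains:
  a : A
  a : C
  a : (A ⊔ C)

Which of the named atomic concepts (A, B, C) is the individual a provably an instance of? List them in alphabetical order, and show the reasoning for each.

{A, B, C}

1. a : A?  L(a) = {A, C, (A ⊔ C)} ∪ {¬A}
   clash {A, ¬A} at a — a ∈ A
2. a : B?  L(a) = {A, C, (A ⊔ C)} ∪ {¬B}
   clash {B, ¬B} at a — a ∈ B
3. a : C?  L(a) = {A, C, (A ⊔ C)} ∪ {¬C}
   clash {C, ¬C} at a — a ∈ C
4. Entailed for a: {A, B, C}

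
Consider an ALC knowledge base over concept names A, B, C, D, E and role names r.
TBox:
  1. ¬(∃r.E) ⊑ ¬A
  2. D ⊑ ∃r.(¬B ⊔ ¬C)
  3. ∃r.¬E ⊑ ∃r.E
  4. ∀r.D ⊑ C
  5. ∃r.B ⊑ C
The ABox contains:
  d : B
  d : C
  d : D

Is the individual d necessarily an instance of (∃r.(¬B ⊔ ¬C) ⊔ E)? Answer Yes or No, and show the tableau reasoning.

1. d : (∃r.(¬B ⊔ ¬C) ⊔ E)?  L(d) = {B, C, D} ∪ {(∀r.(B ⊓ C) ⊓ ¬E)}
   clash {C, ¬C} at an ∃-successor — d ∈ (∃r.(¬B ⊔ ¬C) ⊔ E)
2. Hence d : (∃r.(¬B ⊔ ¬C) ⊔ E): entailed.

Yes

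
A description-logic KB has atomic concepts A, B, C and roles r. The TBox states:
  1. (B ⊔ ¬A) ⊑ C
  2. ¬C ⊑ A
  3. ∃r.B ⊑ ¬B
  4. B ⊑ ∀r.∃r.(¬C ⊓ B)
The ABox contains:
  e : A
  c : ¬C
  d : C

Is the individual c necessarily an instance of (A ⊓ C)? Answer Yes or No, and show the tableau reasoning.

1. c : (A ⊓ C)?  L(c) = {¬C} ∪ {(¬A ⊔ ¬C)}
   apply at c: ¬C⊑A
   open: L(c) ⊇ {A, ¬B, ¬C} — c ∉ (A ⊓ C) possible
2. Hence c : (A ⊓ C): not entailed.

No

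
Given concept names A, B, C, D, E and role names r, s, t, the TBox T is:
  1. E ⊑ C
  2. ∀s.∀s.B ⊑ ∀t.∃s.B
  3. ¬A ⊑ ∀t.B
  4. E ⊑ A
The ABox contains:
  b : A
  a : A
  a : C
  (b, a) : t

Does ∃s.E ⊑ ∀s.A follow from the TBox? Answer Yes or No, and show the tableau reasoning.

1. ∃s.E ⊑ ∀s.A  ⇔  (∃s.E ⊓ ∃s.¬A) unsat w.r.t. T
   open: L(x₀) ⊇ {A, ¬E, ∃s.E, ∃s.¬A, ∃s.∃s.¬B} (+ ∃-successors)
2. Hence ∃s.E ⊑ ∀s.A: not entailed.

No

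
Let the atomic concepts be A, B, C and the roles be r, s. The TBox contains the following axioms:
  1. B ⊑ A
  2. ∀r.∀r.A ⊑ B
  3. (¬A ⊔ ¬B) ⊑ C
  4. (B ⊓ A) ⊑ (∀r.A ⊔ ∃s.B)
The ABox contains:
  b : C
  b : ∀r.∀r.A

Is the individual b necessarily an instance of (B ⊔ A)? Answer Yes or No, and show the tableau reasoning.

Yes

1. b : (B ⊔ A)?  L(b) = {C, ∀r.∀r.A} ∪ {(¬B ⊓ ¬A)}
   clash {B, ¬B} at b — b ∈ (B ⊔ A)
2. Hence b : (B ⊔ A): entailed.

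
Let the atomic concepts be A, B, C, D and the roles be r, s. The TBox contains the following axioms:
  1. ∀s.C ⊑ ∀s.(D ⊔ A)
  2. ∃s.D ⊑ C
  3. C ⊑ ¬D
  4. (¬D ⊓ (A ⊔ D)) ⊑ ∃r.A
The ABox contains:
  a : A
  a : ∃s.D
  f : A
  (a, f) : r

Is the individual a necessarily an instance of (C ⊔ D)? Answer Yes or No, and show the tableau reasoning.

1. a : (C ⊔ D)?  L(a) = {A, ∃s.D} ∪ {(¬C ⊓ ¬D)}
   clash {C, ¬C} at a — a ∈ (C ⊔ D)
2. Hence a : (C ⊔ D): entailed.

Yes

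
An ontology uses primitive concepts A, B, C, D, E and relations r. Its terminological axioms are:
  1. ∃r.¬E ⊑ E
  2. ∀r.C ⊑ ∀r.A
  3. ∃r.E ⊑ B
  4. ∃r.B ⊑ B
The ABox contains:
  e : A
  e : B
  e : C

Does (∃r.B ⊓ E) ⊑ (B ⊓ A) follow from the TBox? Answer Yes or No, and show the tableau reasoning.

1. (∃r.B ⊓ E) ⊑ (B ⊓ A)  ⇔  ((∃r.B ⊓ E) ⊓ (¬B ⊔ ¬A)) unsat w.r.t. T
   apply at x₀: ∃r.B⊑B
   open: L(x₀) ⊇ {B, E, ¬A, ∃r.B, ∃r.¬C} (+ ∃-successors)
2. Hence (∃r.B ⊓ E) ⊑ (B ⊓ A): not entailed.

No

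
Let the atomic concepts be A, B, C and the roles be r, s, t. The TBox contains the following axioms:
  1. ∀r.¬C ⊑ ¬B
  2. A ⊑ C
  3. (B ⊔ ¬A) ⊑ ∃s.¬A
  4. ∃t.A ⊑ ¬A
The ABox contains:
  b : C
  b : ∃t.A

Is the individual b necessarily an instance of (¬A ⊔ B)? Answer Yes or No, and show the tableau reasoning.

1. b : (¬A ⊔ B)?  L(b) = {C, ∃t.A} ∪ {(A ⊓ ¬B)}
   clash {A, ¬A} at b — b ∈ (¬A ⊔ B)
2. Hence b : (¬A ⊔ B): entailed.

Yes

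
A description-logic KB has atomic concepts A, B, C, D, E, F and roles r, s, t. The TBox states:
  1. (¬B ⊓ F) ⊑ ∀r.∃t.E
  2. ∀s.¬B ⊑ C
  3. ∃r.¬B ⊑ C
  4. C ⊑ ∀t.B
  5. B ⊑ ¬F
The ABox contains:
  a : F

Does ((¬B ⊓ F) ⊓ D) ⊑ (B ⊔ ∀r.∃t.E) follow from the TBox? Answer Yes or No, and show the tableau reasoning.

Yes

1. ((¬B ⊓ F) ⊓ D) ⊑ (B ⊔ ∀r.∃t.E)  ⇔  (((¬B ⊓ F) ⊓ D) ⊓ (¬B ⊓ ∃r.∀t.¬E)) unsat w.r.t. T
   all branches close; clash {E, ¬E} at an ∃-successor
2. Hence ((¬B ⊓ F) ⊓ D) ⊑ (B ⊔ ∀r.∃t.E): entailed.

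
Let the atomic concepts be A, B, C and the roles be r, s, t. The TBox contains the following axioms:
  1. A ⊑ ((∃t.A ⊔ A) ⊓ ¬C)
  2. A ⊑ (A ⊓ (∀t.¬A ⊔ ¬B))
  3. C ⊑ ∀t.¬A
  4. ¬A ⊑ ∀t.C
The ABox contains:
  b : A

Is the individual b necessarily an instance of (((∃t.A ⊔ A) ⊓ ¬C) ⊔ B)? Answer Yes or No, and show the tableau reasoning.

Yes

1. b : (((∃t.A ⊔ A) ⊓ ¬C) ⊔ B)?  L(b) = {A} ∪ {(((∀t.¬A ⊓ ¬A) ⊔ C) ⊓ ¬B)}
   clash {C, ¬C} at b — b ∈ (((∃t.A ⊔ A) ⊓ ¬C) ⊔ B)
2. Hence b : (((∃t.A ⊔ A) ⊓ ¬C) ⊔ B): entailed.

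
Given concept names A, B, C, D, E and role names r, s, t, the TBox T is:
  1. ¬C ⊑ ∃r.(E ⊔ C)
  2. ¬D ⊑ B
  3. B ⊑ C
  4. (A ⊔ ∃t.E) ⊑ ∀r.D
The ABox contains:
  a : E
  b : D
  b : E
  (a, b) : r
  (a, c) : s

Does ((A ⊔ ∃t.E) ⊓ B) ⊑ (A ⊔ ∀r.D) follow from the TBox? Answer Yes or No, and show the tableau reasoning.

Yes

1. ((A ⊔ ∃t.E) ⊓ B) ⊑ (A ⊔ ∀r.D)  ⇔  (((A ⊔ ∃t.E) ⊓ B) ⊓ (¬A ⊓ ∃r.¬D)) unsat w.r.t. T
   all branches close; clash {D, ¬D} at an ∃-successor
2. Hence ((A ⊔ ∃t.E) ⊓ B) ⊑ (A ⊔ ∀r.D): entailed.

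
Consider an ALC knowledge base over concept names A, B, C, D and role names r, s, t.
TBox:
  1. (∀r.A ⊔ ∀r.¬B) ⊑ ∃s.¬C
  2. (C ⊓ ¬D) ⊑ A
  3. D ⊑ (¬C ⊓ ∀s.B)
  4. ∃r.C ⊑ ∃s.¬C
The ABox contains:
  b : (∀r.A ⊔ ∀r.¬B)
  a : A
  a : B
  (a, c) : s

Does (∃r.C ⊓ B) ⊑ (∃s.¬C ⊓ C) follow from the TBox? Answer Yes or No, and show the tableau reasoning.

No

1. (∃r.C ⊓ B) ⊑ (∃s.¬C ⊓ C)  ⇔  ((∃r.C ⊓ B) ⊓ (∀s.C ⊔ ¬C)) unsat w.r.t. T
   apply at x₀: ∃r.C⊑∃s.¬C
   open: L(x₀) ⊇ {B, ¬C, ¬D, ∃r.C, ∃s.¬C} (+ ∃-successors)
2. Hence (∃r.C ⊓ B) ⊑ (∃s.¬C ⊓ C): not entailed.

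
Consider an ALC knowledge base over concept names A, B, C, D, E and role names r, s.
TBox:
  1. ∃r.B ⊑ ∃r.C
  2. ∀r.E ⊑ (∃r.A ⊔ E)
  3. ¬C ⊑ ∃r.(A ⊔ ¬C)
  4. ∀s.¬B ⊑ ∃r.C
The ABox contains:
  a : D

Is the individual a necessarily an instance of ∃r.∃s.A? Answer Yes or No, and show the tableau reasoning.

1. a : ∃r.∃s.A?  L(a) = {D} ∪ {∀r.∀s.¬A}
   open: L(a) ⊇ {C, D, ∀r.¬B, ∀r.∀s.¬A, ∃r.¬E, …} (+ ∃-successors) — a ∉ ∃r.∃s.A possible
2. Hence a : ∃r.∃s.A: not entailed.

No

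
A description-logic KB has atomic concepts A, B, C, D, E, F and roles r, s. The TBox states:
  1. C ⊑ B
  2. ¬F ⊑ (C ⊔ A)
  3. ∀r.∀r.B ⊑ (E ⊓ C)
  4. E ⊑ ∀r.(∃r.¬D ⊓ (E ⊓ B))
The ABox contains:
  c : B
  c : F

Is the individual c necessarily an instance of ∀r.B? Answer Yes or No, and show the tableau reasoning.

1. c : ∀r.B?  L(c) = {B, F} ∪ {∃r.¬B}
   open: L(c) ⊇ {B, F, ¬E, ∃r.¬B, ∃r.∃r.¬B} (+ ∃-successors) — c ∉ ∀r.B possible
2. Hence c : ∀r.B: not entailed.

No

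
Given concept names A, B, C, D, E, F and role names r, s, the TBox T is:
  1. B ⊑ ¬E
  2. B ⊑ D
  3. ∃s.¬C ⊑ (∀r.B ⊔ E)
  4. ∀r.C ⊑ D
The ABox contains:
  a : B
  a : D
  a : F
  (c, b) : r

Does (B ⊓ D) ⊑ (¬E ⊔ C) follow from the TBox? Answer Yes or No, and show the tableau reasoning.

Yes

1. (B ⊓ D) ⊑ (¬E ⊔ C)  ⇔  ((B ⊓ D) ⊓ (E ⊓ ¬C)) unsat w.r.t. T
   all branches close; clash {E, ¬E} at x₀
2. Hence (B ⊓ D) ⊑ (¬E ⊔ C): entailed.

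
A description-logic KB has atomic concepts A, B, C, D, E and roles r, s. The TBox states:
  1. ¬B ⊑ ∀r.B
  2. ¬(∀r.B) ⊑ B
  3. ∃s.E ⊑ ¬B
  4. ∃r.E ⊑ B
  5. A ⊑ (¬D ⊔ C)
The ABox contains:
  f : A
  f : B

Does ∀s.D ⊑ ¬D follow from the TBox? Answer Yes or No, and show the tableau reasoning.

1. ∀s.D ⊑ ¬D  ⇔  (∀s.D ⊓ D) unsat w.r.t. T
   open: L(x₀) ⊇ {B, D, ¬A, ∀s.D, ∀s.¬E}
2. Hence ∀s.D ⊑ ¬D: not entailed.

No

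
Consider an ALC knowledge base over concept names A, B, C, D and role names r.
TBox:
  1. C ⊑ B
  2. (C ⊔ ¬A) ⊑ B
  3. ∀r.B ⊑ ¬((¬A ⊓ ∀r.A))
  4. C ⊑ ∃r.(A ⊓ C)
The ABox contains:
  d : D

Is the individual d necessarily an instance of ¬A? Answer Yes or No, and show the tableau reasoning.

1. d : ¬A?  L(d) = {D} ∪ {A}
   open: L(d) ⊇ {A, D, ¬C, ∃r.¬B} (+ ∃-successors) — d ∉ ¬A possible
2. Hence d : ¬A: not entailed.

No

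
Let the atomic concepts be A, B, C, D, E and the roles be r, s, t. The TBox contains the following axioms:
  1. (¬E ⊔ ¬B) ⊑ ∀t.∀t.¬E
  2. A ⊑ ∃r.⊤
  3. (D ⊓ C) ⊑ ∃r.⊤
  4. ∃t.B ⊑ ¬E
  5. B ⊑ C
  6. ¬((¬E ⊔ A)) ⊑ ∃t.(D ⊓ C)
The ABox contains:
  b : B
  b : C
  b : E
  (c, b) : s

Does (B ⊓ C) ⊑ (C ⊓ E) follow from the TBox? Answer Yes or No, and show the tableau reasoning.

1. (B ⊓ C) ⊑ (C ⊓ E)  ⇔  ((B ⊓ C) ⊓ (¬C ⊔ ¬E)) unsat w.r.t. T
   open: L(x₀) ⊇ {B, C, ¬A, ¬D, ¬E, …}
2. Hence (B ⊓ C) ⊑ (C ⊓ E): not entailed.

No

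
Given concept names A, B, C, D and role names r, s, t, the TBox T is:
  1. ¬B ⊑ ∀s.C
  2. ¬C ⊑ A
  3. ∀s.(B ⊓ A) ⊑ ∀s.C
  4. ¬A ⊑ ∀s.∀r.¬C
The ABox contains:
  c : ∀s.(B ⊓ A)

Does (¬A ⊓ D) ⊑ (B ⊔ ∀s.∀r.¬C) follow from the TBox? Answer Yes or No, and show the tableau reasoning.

1. (¬A ⊓ D) ⊑ (B ⊔ ∀s.∀r.¬C)  ⇔  ((¬A ⊓ D) ⊓ (¬B ⊓ ∃s.∃r.C)) unsat w.r.t. T
   all branches close; clash {A, ¬A} at x₀
2. Hence (¬A ⊓ D) ⊑ (B ⊔ ∀s.∀r.¬C): entailed.

Yes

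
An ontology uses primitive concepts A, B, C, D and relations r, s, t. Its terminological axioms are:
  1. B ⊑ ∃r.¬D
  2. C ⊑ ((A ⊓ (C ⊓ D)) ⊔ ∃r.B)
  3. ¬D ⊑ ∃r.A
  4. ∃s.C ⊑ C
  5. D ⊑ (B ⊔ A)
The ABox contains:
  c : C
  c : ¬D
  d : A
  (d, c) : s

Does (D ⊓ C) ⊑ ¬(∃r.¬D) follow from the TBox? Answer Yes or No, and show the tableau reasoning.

1. (D ⊓ C) ⊑ ¬(∃r.¬D)  ⇔  ((D ⊓ C) ⊓ ∃r.¬D) unsat w.r.t. T
   apply at x₀: C⊑((A ⊓ (C ⊓ D)) ⊔ ∃r.B); D⊑(B ⊔ A)
   open: L(x₀) ⊇ {A, B, C, D, ∃r.¬D} (+ ∃-successors)
2. Hence (D ⊓ C) ⊑ ¬(∃r.¬D): not entailed.

No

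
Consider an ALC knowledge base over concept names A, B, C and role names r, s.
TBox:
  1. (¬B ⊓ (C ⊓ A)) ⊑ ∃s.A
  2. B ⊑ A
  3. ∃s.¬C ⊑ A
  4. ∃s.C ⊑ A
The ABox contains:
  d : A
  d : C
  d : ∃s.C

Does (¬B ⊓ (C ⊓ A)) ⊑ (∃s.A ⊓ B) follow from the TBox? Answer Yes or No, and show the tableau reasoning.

1. (¬B ⊓ (C ⊓ A)) ⊑ (∃s.A ⊓ B)  ⇔  ((¬B ⊓ (C ⊓ A)) ⊓ (∀s.¬A ⊔ ¬B)) unsat w.r.t. T
   apply at x₀: (¬B ⊓ (C ⊓ A))⊑∃s.A
   open: L(x₀) ⊇ {A, C, ¬B, ∃s.A} (+ ∃-successors)
2. Hence (¬B ⊓ (C ⊓ A)) ⊑ (∃s.A ⊓ B): not entailed.

No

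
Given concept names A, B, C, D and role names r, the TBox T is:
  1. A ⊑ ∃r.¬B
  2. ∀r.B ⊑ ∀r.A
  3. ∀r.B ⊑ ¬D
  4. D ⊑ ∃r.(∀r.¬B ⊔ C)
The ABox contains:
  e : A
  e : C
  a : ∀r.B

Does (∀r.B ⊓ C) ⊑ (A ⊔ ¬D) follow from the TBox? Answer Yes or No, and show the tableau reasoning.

1. (∀r.B ⊓ C) ⊑ (A ⊔ ¬D)  ⇔  ((∀r.B ⊓ C) ⊓ (¬A ⊓ D)) unsat w.r.t. T
   all branches close; clash {D, ¬D} at x₀
2. Hence (∀r.B ⊓ C) ⊑ (A ⊔ ¬D): entailed.

Yes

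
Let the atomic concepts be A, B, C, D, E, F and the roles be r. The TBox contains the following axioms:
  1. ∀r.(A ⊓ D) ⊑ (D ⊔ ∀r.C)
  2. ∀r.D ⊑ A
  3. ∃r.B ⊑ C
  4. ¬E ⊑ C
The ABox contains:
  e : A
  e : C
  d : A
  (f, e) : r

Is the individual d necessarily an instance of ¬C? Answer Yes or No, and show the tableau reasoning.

1. d : ¬C?  L(d) = {A} ∪ {C}
   open: L(d) ⊇ {A, C, ∃r.(¬A ⊔ ¬D)} (+ ∃-successors) — d ∉ ¬C possible
2. Hence d : ¬C: not entailed.

No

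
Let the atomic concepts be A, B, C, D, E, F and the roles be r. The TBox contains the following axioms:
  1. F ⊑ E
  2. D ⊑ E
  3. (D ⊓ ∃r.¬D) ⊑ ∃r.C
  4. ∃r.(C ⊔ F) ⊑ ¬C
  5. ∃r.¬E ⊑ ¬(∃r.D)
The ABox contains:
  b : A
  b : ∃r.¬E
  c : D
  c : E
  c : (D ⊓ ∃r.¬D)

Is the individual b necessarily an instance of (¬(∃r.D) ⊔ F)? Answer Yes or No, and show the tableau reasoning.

Yes

1. b : (¬(∃r.D) ⊔ F)?  L(b) = {A, ∃r.¬E} ∪ {(∃r.D ⊓ ¬F)}
   clash {D, ¬D} at an ∃-successor — b ∈ (¬(∃r.D) ⊔ F)
2. Hence b : (¬(∃r.D) ⊔ F): entailed.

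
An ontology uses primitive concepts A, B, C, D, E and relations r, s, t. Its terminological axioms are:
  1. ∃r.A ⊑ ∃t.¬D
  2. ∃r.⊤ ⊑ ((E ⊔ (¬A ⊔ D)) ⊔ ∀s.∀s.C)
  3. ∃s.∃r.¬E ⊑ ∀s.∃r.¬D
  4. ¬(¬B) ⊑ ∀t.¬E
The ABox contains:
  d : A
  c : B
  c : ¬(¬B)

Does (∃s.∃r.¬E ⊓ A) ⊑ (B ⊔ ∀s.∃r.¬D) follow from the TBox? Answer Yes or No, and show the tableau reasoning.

1. (∃s.∃r.¬E ⊓ A) ⊑ (B ⊔ ∀s.∃r.¬D)  ⇔  ((∃s.∃r.¬E ⊓ A) ⊓ (¬B ⊓ ∃s.∀r.D)) unsat w.r.t. T
   all branches close; clash {D, ¬D} at an ∃-successor
2. Hence (∃s.∃r.¬E ⊓ A) ⊑ (B ⊔ ∀s.∃r.¬D): entailed.

Yes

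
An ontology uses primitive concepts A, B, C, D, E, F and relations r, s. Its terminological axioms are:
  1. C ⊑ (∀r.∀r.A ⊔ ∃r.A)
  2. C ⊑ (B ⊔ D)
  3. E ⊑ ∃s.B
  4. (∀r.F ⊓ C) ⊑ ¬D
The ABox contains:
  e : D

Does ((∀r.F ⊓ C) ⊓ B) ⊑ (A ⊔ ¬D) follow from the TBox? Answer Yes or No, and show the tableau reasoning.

1. ((∀r.F ⊓ C) ⊓ B) ⊑ (A ⊔ ¬D)  ⇔  (((∀r.F ⊓ C) ⊓ B) ⊓ (¬A ⊓ D)) unsat w.r.t. T
   all branches close; clash {D, ¬D} at x₀
2. Hence ((∀r.F ⊓ C) ⊓ B) ⊑ (A ⊔ ¬D): entailed.

Yes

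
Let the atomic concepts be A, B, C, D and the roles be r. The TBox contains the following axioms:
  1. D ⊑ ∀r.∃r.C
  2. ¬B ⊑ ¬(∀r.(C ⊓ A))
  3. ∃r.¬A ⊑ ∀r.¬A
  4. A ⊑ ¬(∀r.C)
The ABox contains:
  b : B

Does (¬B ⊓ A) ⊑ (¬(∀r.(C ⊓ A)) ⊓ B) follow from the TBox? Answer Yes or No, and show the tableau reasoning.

1. (¬B ⊓ A) ⊑ (¬(∀r.(C ⊓ A)) ⊓ B)  ⇔  ((¬B ⊓ A) ⊓ (∀r.(C ⊓ A) ⊔ ¬B)) unsat w.r.t. T
   apply at x₀: ¬B⊑¬(∀r.(C ⊓ A)); A⊑¬(∀r.C)
   open: L(x₀) ⊇ {A, ¬B, ¬D, ∀r.A, ∃r.(¬C ⊔ ¬A), …} (+ ∃-successors)
2. Hence (¬B ⊓ A) ⊑ (¬(∀r.(C ⊓ A)) ⊓ B): not entailed.

No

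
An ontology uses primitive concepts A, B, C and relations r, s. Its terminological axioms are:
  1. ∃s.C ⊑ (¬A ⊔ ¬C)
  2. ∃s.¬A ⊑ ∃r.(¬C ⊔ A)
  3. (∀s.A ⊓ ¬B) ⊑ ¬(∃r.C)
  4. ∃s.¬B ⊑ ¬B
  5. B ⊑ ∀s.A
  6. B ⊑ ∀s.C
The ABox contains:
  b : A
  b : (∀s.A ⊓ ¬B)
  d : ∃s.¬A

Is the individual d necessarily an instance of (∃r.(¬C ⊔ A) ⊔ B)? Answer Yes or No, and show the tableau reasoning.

Yes

1. d : (∃r.(¬C ⊔ A) ⊔ B)?  L(d) = {∃s.¬A} ∪ {(∀r.(C ⊓ ¬A) ⊓ ¬B)}
   clash {C, ¬C} at an ∃-successor — d ∈ (∃r.(¬C ⊔ A) ⊔ B)
2. Hence d : (∃r.(¬C ⊔ A) ⊔ B): entailed.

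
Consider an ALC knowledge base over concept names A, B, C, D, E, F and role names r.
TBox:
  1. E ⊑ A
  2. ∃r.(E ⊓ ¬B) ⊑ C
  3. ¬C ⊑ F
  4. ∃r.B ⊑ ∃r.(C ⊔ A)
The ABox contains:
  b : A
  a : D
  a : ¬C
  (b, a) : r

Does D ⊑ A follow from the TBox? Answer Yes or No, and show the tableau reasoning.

1. D ⊑ A  ⇔  (D ⊓ ¬A) unsat w.r.t. T
   open: L(x₀) ⊇ {C, D, ¬A, ¬E, ∀r.¬B}
2. Hence D ⊑ A: not entailed.

No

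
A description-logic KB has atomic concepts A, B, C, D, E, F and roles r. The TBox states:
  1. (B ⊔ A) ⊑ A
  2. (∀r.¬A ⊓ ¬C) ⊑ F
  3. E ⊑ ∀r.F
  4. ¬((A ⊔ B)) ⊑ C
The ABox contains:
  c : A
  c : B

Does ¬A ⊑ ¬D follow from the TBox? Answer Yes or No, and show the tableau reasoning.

1. ¬A ⊑ ¬D  ⇔  (¬A ⊓ D) unsat w.r.t. T
   open: L(x₀) ⊇ {C, D, ¬A, ¬B, ¬E}
2. Hence ¬A ⊑ ¬D: not entailed.

No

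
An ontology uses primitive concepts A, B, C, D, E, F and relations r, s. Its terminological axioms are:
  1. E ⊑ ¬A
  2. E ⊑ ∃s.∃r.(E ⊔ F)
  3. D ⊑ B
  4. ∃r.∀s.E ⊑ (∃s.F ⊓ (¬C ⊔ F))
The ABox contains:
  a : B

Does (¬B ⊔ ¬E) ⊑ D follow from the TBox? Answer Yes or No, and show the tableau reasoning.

No

1. (¬B ⊔ ¬E) ⊑ D  ⇔  ((¬B ⊔ ¬E) ⊓ ¬D) unsat w.r.t. T
   open: L(x₀) ⊇ {¬B, ¬D, ¬E, ∀r.∃s.¬E}
2. Hence (¬B ⊔ ¬E) ⊑ D: not entailed.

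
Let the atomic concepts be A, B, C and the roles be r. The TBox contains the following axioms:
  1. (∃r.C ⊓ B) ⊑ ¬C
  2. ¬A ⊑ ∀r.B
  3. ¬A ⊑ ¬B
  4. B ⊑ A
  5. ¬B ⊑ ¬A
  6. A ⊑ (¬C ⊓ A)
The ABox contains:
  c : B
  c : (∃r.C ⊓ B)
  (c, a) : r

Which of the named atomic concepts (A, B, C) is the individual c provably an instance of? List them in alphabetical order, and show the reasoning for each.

1. c : A?  L(c) = {B, (∃r.C ⊓ B)} ∪ {¬A}
   clash {B, ¬B} at c — c ∈ A
2. c : B?  L(c) = {B, (∃r.C ⊓ B)} ∪ {¬B}
   clash {B, ¬B} at c — c ∈ B
3. c : C?  L(c) = {B, (∃r.C ⊓ B)} ∪ {¬C}
   apply at c: B⊑A
   open: L(c) ⊇ {A, B, ¬C, ∃r.C} (+ ∃-successors) — c ∉ C possible
4. Entailed for c: {A, B}

{A, B}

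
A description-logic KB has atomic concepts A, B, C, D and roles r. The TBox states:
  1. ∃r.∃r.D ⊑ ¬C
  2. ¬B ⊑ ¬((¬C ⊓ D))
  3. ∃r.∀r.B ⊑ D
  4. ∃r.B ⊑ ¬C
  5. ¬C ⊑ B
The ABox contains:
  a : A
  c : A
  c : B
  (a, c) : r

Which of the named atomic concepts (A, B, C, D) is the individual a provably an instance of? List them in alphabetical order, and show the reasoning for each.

1. a : A?  L(a) = {A} ∪ {¬A}
   clash {A, ¬A} at a — a ∈ A
2. a : B?  L(a) = {A} ∪ {¬B}
   clash {B, ¬B} at a — a ∈ B
3. a : C?  L(a) = {A} ∪ {¬C}
   apply at a: ¬C⊑B
   open: L(a) ⊇ {A, B, ¬C, ∀r.∃r.¬B} — a ∉ C possible
4. a : D?  L(a) = {A} ∪ {¬D}
   open: L(a) ⊇ {A, B, ¬C, ¬D, ∀r.∃r.¬B} — a ∉ D possible
5. Entailed for a: {A, B}

{A, B}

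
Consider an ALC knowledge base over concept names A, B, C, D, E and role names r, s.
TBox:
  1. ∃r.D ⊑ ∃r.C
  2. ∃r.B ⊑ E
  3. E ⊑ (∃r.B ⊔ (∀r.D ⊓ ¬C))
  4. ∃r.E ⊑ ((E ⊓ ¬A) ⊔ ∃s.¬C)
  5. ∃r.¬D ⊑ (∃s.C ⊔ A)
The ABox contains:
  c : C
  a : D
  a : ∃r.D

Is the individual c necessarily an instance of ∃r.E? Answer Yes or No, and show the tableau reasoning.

1. c : ∃r.E?  L(c) = {C} ∪ {∀r.¬E}
   open: L(c) ⊇ {C, ¬E, ∀r.D, ∀r.¬B, ∀r.¬D, …} — c ∉ ∃r.E possible
2. Hence c : ∃r.E: not entailed.

No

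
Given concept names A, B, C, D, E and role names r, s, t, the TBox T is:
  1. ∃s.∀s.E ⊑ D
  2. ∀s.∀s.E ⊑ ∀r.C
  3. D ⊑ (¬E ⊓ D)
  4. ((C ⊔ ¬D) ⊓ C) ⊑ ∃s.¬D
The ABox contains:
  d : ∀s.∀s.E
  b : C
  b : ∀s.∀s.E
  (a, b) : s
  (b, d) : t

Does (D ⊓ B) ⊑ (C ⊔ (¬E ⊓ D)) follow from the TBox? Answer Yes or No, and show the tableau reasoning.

1. (D ⊓ B) ⊑ (C ⊔ (¬E ⊓ D))  ⇔  ((D ⊓ B) ⊓ (¬C ⊓ (E ⊔ ¬D))) unsat w.r.t. T
   all branches close; clash {D, ¬D} at x₀
2. Hence (D ⊓ B) ⊑ (C ⊔ (¬E ⊓ D)): entailed.

Yes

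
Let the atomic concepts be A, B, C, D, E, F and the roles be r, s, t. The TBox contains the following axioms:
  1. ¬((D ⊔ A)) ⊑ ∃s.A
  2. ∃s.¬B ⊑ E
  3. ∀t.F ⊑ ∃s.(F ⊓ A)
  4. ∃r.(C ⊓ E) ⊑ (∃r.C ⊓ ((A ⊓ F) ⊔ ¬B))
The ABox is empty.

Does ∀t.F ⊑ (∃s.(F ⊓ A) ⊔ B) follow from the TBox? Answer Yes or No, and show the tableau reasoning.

Yes

1. ∀t.F ⊑ (∃s.(F ⊓ A) ⊔ B)  ⇔  (∀t.F ⊓ (∀s.(¬F ⊔ ¬A) ⊓ ¬B)) unsat w.r.t. T
   all branches close; clash {A, ¬A} at an ∃-successor
2. Hence ∀t.F ⊑ (∃s.(F ⊓ A) ⊔ B): entailed.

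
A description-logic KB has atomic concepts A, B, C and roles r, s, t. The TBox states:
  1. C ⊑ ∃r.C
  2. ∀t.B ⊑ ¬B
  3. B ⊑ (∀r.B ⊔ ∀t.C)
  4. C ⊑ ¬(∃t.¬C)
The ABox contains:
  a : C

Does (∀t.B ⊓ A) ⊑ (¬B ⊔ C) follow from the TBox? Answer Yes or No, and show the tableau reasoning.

1. (∀t.B ⊓ A) ⊑ (¬B ⊔ C)  ⇔  ((∀t.B ⊓ A) ⊓ (B ⊓ ¬C)) unsat w.r.t. T
   all branches close; clash {B, ¬B} at x₀
2. Hence (∀t.B ⊓ A) ⊑ (¬B ⊔ C): entailed.

Yes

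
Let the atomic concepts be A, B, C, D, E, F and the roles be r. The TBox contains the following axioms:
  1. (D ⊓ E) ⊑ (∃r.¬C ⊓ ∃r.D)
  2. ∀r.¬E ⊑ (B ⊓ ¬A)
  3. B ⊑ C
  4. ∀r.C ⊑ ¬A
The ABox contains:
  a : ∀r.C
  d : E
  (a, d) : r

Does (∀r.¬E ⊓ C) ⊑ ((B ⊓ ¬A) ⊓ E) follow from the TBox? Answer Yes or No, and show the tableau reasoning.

1. (∀r.¬E ⊓ C) ⊑ ((B ⊓ ¬A) ⊓ E)  ⇔  ((∀r.¬E ⊓ C) ⊓ ((¬B ⊔ A) ⊔ ¬E)) unsat w.r.t. T
   apply at x₀: ∀r.¬E⊑(B ⊓ ¬A)
   open: L(x₀) ⊇ {B, C, ¬A, ¬E, ∀r.¬E}
2. Hence (∀r.¬E ⊓ C) ⊑ ((B ⊓ ¬A) ⊓ E): not entailed.

No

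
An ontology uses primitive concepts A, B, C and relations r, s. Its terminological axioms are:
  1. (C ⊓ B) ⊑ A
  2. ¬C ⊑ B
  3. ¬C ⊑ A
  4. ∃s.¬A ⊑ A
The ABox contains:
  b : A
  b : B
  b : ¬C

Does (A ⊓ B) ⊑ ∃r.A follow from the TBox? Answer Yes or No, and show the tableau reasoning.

No

1. (A ⊓ B) ⊑ ∃r.A  ⇔  ((A ⊓ B) ⊓ ∀r.¬A) unsat w.r.t. T
   open: L(x₀) ⊇ {A, B, ∀r.¬A}
2. Hence (A ⊓ B) ⊑ ∃r.A: not entailed.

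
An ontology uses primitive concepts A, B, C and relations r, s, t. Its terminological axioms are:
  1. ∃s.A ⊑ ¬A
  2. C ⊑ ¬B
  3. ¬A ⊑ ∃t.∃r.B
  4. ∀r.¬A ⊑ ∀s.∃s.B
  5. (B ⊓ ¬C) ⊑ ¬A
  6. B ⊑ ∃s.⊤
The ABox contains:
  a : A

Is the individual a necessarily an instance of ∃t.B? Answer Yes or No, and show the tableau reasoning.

1. a : ∃t.B?  L(a) = {A} ∪ {∀t.¬B}
   open: L(a) ⊇ {A, ¬B, ∀s.¬A, ∀t.¬B, ∃r.A} (+ ∃-successors) — a ∉ ∃t.B possible
2. Hence a : ∃t.B: not entailed.

No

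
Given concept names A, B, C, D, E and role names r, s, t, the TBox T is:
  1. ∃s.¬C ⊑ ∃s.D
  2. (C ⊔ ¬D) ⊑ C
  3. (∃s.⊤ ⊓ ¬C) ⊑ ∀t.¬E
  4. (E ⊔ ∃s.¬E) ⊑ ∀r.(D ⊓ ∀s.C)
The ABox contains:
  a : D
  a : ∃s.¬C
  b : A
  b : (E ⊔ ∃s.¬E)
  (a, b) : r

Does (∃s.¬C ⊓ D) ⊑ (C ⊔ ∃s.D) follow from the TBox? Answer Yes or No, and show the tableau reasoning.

1. (∃s.¬C ⊓ D) ⊑ (C ⊔ ∃s.D)  ⇔  ((∃s.¬C ⊓ D) ⊓ (¬C ⊓ ∀s.¬D)) unsat w.r.t. T
   all branches close; clash {C, ¬C} at x₀
2. Hence (∃s.¬C ⊓ D) ⊑ (C ⊔ ∃s.D): entailed.

Yes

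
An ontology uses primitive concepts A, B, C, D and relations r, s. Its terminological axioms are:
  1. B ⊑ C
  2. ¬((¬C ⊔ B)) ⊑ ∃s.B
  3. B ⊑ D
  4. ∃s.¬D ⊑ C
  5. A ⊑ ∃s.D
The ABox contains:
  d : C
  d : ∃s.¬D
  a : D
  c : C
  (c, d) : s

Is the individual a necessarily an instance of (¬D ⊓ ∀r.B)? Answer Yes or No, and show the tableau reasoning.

No

1. a : (¬D ⊓ ∀r.B)?  L(a) = {D} ∪ {(D ⊔ ∃r.¬B)}
   open: L(a) ⊇ {D, ¬A, ¬B, ¬C, ∀s.D} — a ∉ (¬D ⊓ ∀r.B) possible
2. Hence a : (¬D ⊓ ∀r.B): not entailed.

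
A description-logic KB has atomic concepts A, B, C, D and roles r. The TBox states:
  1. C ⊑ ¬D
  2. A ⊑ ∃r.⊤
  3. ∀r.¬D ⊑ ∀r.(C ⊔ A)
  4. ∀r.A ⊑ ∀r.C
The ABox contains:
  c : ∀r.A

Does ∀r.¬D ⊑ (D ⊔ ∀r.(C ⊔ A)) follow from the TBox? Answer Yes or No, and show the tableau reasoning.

1. ∀r.¬D ⊑ (D ⊔ ∀r.(C ⊔ A))  ⇔  (∀r.¬D ⊓ (¬D ⊓ ∃r.(¬C ⊓ ¬A))) unsat w.r.t. T
   all branches close; clash {C, ¬C} at an ∃-successor
2. Hence ∀r.¬D ⊑ (D ⊔ ∀r.(C ⊔ A)): entailed.

Yes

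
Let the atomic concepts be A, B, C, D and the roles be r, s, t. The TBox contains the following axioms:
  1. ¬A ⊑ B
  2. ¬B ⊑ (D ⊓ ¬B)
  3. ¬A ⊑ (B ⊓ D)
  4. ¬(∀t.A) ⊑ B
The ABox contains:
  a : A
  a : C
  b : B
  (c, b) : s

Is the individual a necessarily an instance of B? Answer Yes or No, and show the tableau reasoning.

No

1. a : B?  L(a) = {A, C} ∪ {¬B}
   apply at a: ¬B⊑(D ⊓ ¬B)
   open: L(a) ⊇ {A, C, D, ¬B, ∀t.A} — a ∉ B possible
2. Hence a : B: not entailed.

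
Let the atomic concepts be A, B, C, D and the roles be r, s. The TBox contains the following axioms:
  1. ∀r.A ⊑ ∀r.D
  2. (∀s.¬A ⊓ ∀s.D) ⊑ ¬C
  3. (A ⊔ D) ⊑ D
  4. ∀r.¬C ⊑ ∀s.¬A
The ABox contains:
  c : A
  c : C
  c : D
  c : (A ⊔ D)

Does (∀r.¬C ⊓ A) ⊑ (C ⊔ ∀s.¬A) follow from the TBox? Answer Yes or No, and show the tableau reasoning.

Yes

1. (∀r.¬C ⊓ A) ⊑ (C ⊔ ∀s.¬A)  ⇔  ((∀r.¬C ⊓ A) ⊓ (¬C ⊓ ∃s.A)) unsat w.r.t. T
   all branches close; clash {A, ¬A} at an ∃-successor
2. Hence (∀r.¬C ⊓ A) ⊑ (C ⊔ ∀s.¬A): entailed.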